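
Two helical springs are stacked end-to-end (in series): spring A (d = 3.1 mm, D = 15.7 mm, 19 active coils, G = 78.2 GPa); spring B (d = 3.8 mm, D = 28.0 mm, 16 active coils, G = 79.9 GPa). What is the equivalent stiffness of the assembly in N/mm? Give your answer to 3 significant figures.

4.00 N/mm

k_A = Gd⁴/(8D³N_a) = (78.2×10³)(3.1⁴)/(8·15.7³·19) = 12.278 N/mm
k_B = Gd⁴/(8D³N_a) = (79.9×10³)(3.8⁴)/(8·28.0³·16) = 5.9292 N/mm
Series: 1/k_eq = 1/12.278 + 1/5.9292 = 0.25011; k_eq = 3.9983 N/mm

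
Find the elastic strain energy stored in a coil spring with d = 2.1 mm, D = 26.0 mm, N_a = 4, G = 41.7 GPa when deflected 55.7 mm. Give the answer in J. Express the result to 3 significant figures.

2.24 J

k = Gd⁴/(8D³N_a) = (41.7×10³)(2.1⁴)/(8·26.0³·4) = 1.4419 N/mm
U = ½kδ² = 0.5 × 1.4419 × 55.7² = 2236.8 N·mm = 2.2368 J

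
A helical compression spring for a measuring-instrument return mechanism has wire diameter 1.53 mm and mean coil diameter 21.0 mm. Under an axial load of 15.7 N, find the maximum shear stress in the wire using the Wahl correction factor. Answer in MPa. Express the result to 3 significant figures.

259 MPa

Spring index C = D/d = 21.0/1.53 = 13.7255
K_W = (4C−1)/(4C−4) + 0.615/C = 53.902/50.902 + 0.0448 = 1.1037
τ₀ = 8FD/(πd³) = 8·15.7·21.0/(π·1.53³) = 2637.6/11.252 = 234.41 MPa
τ_max = K·τ₀ = 1.1037 × 234.41 = 258.73 MPa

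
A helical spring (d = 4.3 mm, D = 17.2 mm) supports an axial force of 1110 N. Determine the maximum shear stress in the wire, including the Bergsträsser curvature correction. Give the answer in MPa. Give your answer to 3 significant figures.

847 MPa

Spring index C = D/d = 17.2/4.3 = 4.0000
K_B = (4C+2)/(4C−3) = 18.000/13.000 = 1.3846
τ₀ = 8FD/(πd³) = 8·1110·17.2/(π·4.3³) = 152736/249.78 = 611.49 MPa
τ_max = K·τ₀ = 1.3846 × 611.49 = 846.67 MPa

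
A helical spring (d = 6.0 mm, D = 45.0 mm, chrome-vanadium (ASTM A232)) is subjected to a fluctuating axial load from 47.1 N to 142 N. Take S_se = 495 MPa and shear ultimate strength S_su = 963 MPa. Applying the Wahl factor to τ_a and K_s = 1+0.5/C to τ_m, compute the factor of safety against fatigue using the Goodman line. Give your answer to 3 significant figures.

C = D/d = 45.0/6.0 = 7.5000; K_W = (4C−1)/(4C−4)+0.615/C = 1.1974; K_s = 1+0.5/C = 1.0667
F_a = (F_max−F_min)/2 = 47.45 N; F_m = (F_max+F_min)/2 = 94.55 N
τ_a = K_W·8F_aD/(πd³) = 1.1974 × 25.173 = 30.142 MPa
τ_m = K_s·8F_mD/(πd³) = 1.0667 × 50.16 = 53.504 MPa
Goodman: 1/n_f = τ_a/S_se + τ_m/S_su = 30.142/495 + 53.504/963 = 0.06089 + 0.05556 = 0.11645
n_f = 1/0.11645 = 8.587

8.59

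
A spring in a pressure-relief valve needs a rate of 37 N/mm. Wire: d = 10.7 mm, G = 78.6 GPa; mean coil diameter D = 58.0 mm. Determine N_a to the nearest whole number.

18

N_a = Gd⁴/(8D³k) = (78.6×10³ × 10.7⁴)/(8 × 58.0³ × 37)
    = 1.03029e+09 / 5.77532e+07 = 17.84 → 18 coils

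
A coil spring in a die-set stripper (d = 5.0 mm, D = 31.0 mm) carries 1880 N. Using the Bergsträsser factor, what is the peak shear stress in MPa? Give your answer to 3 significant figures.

1460 MPa

Spring index C = D/d = 31.0/5.0 = 6.2000
K_B = (4C+2)/(4C−3) = 26.800/21.800 = 1.2294
τ₀ = 8FD/(πd³) = 8·1880·31.0/(π·5.0³) = 466240/392.7 = 1187.3 MPa
τ_max = K·τ₀ = 1.2294 × 1187.3 = 1459.6 MPa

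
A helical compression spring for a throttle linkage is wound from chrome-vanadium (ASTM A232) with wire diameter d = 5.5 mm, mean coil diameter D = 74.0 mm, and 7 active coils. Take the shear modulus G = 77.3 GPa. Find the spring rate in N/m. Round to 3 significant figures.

3120 N/m

k = Gd⁴/(8D³N_a) = (77.3×10³ × 5.5⁴) / (8 × 74.0³ × 7)
  = 7.07343e+07 / 2.26925e+07 = 3.1171 N/mm = 3117.1 N/m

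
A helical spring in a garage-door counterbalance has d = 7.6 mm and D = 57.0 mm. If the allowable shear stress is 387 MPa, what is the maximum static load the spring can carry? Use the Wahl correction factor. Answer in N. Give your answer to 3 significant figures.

977 N

C = D/d = 57.0/7.6 = 7.5000
K_W = (4C−1)/(4C−4) + 0.615/C = 29.000/26.000 + 0.0820 = 1.1974
τ_max = K·8FD/(πd³) → F_max = τ_allow·πd³/(8DK)
F_max = 387·π·7.6³/(8·57.0·1.1974) = 5.3371e+05/546.01 = 977.47 N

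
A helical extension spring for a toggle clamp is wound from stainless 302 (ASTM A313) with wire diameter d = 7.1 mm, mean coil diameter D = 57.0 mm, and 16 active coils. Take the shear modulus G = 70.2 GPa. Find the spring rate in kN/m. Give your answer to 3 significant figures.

7.53 kN/m

k = Gd⁴/(8D³N_a) = (70.2×10³ × 7.1⁴) / (8 × 57.0³ × 16)
  = 1.7839e+08 / 2.37047e+07 = 7.5255 N/mm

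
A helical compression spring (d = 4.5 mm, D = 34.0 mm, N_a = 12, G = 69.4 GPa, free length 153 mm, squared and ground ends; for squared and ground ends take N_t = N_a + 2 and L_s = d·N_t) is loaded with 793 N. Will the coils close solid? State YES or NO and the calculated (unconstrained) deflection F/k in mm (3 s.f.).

YES, δ = 105 mm

k = Gd⁴/(8D³N_a) = (69.4×10³)(4.5⁴)/(8·34.0³·12) = 7.5423 N/mm
N_t = 14; L_s = 4.5·14 = 63 mm; δ_solid = L₀ − L_s = 153 − 63 = 90 mm
δ = F/k = 793/7.5423 = 105.14 mm
δ ≥ δ_solid → spring goes solid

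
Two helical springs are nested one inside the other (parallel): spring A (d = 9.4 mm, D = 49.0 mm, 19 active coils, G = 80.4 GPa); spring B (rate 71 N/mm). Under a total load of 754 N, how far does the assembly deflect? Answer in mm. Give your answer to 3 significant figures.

k_A = Gd⁴/(8D³N_a) = (80.4×10³)(9.4⁴)/(8·49.0³·19) = 35.102 N/mm
Parallel: k_eq = 35.102 + 71 = 106.1 N/mm
δ = F/k_eq = 754/106.1 = 7.1063 mm

7.11 mm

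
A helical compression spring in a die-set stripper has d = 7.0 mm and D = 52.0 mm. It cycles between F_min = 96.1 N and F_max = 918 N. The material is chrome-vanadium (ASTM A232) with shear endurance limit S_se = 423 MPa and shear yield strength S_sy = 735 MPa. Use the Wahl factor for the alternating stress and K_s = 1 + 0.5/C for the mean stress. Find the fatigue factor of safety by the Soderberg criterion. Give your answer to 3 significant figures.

1.36

C = D/d = 52.0/7.0 = 7.4286; K_W = (4C−1)/(4C−4)+0.615/C = 1.1995; K_s = 1+0.5/C = 1.0673
F_a = (F_max−F_min)/2 = 410.95 N; F_m = (F_max+F_min)/2 = 507.05 N
τ_a = K_W·8F_aD/(πd³) = 1.1995 × 158.65 = 190.29 MPa
τ_m = K_s·8F_mD/(πd³) = 1.0673 × 195.75 = 208.92 MPa
Soderberg: 1/n_f = τ_a/S_se + τ_m/S_sy = 190.29/423 + 208.92/735 = 0.44986 + 0.28425 = 0.73412
n_f = 1/0.73412 = 1.362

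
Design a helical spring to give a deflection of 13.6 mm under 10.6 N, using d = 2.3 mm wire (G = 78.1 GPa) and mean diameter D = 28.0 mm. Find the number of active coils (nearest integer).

16

Required rate k = F/δ = 10.6/13.6 = 0.77941 N/mm
N_a = Gd⁴/(8D³k) = (78.1×10³ × 2.3⁴)/(8 × 28.0³ × 0.77941)
    = 2.18556e+06 / 136877 = 15.97 → 16 coils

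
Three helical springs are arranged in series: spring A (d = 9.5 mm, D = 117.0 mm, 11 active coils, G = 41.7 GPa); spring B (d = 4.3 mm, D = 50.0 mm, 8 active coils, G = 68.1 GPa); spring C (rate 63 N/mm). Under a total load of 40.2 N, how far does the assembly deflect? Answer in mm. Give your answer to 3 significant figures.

31.1 mm

k_A = Gd⁴/(8D³N_a) = (41.7×10³)(9.5⁴)/(8·117.0³·11) = 2.4099 N/mm
k_B = Gd⁴/(8D³N_a) = (68.1×10³)(4.3⁴)/(8·50.0³·8) = 2.9103 N/mm
Series: 1/k_eq = 1/2.4099 + 1/2.9103 + 1/63 = 0.77445; k_eq = 1.2912 N/mm
δ = F/k_eq = 40.2/1.2912 = 31.133 mm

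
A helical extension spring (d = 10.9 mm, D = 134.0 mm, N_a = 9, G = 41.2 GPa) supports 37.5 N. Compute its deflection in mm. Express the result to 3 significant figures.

11.2 mm

k = Gd⁴/(8D³N_a) = (41.2×10³)(10.9⁴)/(8·134.0³·9) = 3.357 N/mm
δ = F/k = 37.5 / 3.357 = 11.171 mm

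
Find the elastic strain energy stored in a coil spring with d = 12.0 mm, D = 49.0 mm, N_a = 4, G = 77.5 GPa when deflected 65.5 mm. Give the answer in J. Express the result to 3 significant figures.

916 J

k = Gd⁴/(8D³N_a) = (77.5×10³)(12.0⁴)/(8·49.0³·4) = 426.86 N/mm
U = ½kδ² = 0.5 × 426.86 × 65.5² = 9.1567e+05 N·mm = 915.67 J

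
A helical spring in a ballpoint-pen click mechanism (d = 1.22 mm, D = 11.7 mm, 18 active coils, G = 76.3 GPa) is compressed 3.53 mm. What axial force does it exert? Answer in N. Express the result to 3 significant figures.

k = Gd⁴/(8D³N_a) = (76.3×10³)(1.22⁴)/(8·11.7³·18) = 0.7329 N/mm
F = k·δ = 0.7329 × 3.53 = 2.5871 N

2.59 N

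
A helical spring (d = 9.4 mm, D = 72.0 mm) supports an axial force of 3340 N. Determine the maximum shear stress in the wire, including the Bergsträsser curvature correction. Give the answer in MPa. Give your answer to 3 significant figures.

Spring index C = D/d = 72.0/9.4 = 7.6596
K_B = (4C+2)/(4C−3) = 32.638/27.638 = 1.1809
τ₀ = 8FD/(πd³) = 8·3340·72.0/(π·9.4³) = 1.92384e+06/2609.4 = 737.29 MPa
τ_max = K·τ₀ = 1.1809 × 737.29 = 870.67 MPa

871 MPa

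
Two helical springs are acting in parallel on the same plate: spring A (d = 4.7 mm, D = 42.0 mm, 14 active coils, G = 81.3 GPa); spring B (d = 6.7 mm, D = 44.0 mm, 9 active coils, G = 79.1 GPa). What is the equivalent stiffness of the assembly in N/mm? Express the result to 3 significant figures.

k_A = Gd⁴/(8D³N_a) = (81.3×10³)(4.7⁴)/(8·42.0³·14) = 4.781 N/mm
k_B = Gd⁴/(8D³N_a) = (79.1×10³)(6.7⁴)/(8·44.0³·9) = 25.989 N/mm
Parallel: k_eq = 4.781 + 25.989 = 30.77 N/mm

30.8 N/mm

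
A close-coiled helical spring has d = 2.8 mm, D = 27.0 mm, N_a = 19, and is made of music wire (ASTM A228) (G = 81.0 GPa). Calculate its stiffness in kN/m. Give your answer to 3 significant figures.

k = Gd⁴/(8D³N_a) = (81.0×10³ × 2.8⁴) / (8 × 27.0³ × 19)
  = 4.97871e+06 / 2.99182e+06 = 1.6641 N/mm

1.66 kN/m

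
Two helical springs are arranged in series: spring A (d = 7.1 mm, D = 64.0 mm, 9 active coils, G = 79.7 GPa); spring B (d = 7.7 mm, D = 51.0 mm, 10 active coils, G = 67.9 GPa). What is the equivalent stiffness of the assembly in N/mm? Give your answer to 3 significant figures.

7.26 N/mm

k_A = Gd⁴/(8D³N_a) = (79.7×10³)(7.1⁴)/(8·64.0³·9) = 10.73 N/mm
k_B = Gd⁴/(8D³N_a) = (67.9×10³)(7.7⁴)/(8·51.0³·10) = 22.492 N/mm
Series: 1/k_eq = 1/10.73 + 1/22.492 = 0.13765; k_eq = 7.2647 N/mm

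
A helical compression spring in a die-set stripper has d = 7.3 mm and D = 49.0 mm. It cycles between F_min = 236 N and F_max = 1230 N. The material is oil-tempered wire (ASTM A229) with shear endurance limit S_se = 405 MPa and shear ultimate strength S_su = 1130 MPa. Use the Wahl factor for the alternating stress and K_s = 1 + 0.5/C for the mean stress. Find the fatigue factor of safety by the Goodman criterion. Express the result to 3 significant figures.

C = D/d = 49.0/7.3 = 6.7123; K_W = (4C−1)/(4C−4)+0.615/C = 1.2229; K_s = 1+0.5/C = 1.0745
F_a = (F_max−F_min)/2 = 497 N; F_m = (F_max+F_min)/2 = 733 N
τ_a = K_W·8F_aD/(πd³) = 1.2229 × 159.41 = 194.95 MPa
τ_m = K_s·8F_mD/(πd³) = 1.0745 × 235.11 = 252.62 MPa
Goodman: 1/n_f = τ_a/S_se + τ_m/S_su = 194.95/405 + 252.62/1130 = 0.48136 + 0.22356 = 0.70492
n_f = 1/0.70492 = 1.419

1.42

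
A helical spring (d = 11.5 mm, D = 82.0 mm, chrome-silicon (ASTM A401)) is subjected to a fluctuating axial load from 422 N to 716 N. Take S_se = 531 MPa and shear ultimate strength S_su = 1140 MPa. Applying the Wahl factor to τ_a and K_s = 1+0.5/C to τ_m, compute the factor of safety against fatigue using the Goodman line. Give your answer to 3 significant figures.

C = D/d = 82.0/11.5 = 7.1304; K_W = (4C−1)/(4C−4)+0.615/C = 1.2086; K_s = 1+0.5/C = 1.0701
F_a = (F_max−F_min)/2 = 147 N; F_m = (F_max+F_min)/2 = 569 N
τ_a = K_W·8F_aD/(πd³) = 1.2086 × 20.183 = 24.393 MPa
τ_m = K_s·8F_mD/(πd³) = 1.0701 × 78.122 = 83.6 MPa
Goodman: 1/n_f = τ_a/S_se + τ_m/S_su = 24.393/531 + 83.6/1140 = 0.04594 + 0.07333 = 0.11927
n_f = 1/0.11927 = 8.384

8.38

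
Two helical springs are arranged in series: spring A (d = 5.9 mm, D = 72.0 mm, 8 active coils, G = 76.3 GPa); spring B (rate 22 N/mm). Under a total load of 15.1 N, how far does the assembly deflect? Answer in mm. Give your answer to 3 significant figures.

k_A = Gd⁴/(8D³N_a) = (76.3×10³)(5.9⁴)/(8·72.0³·8) = 3.8704 N/mm
Series: 1/k_eq = 1/3.8704 + 1/22 = 0.30383; k_eq = 3.2914 N/mm
δ = F/k_eq = 15.1/3.2914 = 4.5878 mm

4.59 mm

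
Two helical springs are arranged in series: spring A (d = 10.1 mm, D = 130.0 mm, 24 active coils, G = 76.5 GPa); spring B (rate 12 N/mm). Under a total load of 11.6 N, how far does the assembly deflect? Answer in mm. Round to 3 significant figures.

7.11 mm

k_A = Gd⁴/(8D³N_a) = (76.5×10³)(10.1⁴)/(8·130.0³·24) = 1.8872 N/mm
Series: 1/k_eq = 1/1.8872 + 1/12 = 0.61322; k_eq = 1.6307 N/mm
δ = F/k_eq = 11.6/1.6307 = 7.1134 mm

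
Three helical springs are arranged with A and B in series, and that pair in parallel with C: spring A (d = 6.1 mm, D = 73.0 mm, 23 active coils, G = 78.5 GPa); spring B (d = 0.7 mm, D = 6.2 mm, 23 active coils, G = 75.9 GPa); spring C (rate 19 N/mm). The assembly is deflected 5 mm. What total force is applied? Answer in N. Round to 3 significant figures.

k_A = Gd⁴/(8D³N_a) = (78.5×10³)(6.1⁴)/(8·73.0³·23) = 1.5185 N/mm
k_B = Gd⁴/(8D³N_a) = (75.9×10³)(0.7⁴)/(8·6.2³·23) = 0.41557 N/mm
Springs A,B series: k_AB = 1/(1/1.5185+1/0.41557) = 0.32627 N/mm; parallel with C: k_eq = 0.32627+19 = 19.326 N/mm
F = k_eq·δ = 19.326·5 = 96.631 N

96.6 N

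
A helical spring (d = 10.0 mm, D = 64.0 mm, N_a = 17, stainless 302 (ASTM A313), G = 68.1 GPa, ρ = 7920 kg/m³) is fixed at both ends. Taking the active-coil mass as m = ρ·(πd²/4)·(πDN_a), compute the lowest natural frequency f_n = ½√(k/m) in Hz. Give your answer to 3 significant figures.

47.4 Hz

k = Gd⁴/(8D³N_a) = (68.1×10³)(10.0⁴)/(8·64.0³·17) = 19.102 N/mm = 19102 N/m
Wire length L = πDN_a = π·64.0·17 = 3418.1 mm
m = ρ·(πd²/4)·L = 7920 × 78.54×10⁻⁶ m² × 3.4181 m = 2.1261 kg
f_n = ½√(k/m) = 0.5·√(19102/2.1261) = 0.5·√(8984.1) = 47.392 Hz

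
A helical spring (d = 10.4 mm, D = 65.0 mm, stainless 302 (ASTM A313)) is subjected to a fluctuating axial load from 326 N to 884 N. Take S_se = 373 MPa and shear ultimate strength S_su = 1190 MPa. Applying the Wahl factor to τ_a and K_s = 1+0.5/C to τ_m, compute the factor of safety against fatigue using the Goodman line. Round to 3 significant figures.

4.60

C = D/d = 65.0/10.4 = 6.2500; K_W = (4C−1)/(4C−4)+0.615/C = 1.2413; K_s = 1+0.5/C = 1.0800
F_a = (F_max−F_min)/2 = 279 N; F_m = (F_max+F_min)/2 = 605 N
τ_a = K_W·8F_aD/(πd³) = 1.2413 × 41.054 = 50.959 MPa
τ_m = K_s·8F_mD/(πd³) = 1.0800 × 89.024 = 96.146 MPa
Goodman: 1/n_f = τ_a/S_se + τ_m/S_su = 50.959/373 + 96.146/1190 = 0.13662 + 0.08080 = 0.21741
n_f = 1/0.21741 = 4.6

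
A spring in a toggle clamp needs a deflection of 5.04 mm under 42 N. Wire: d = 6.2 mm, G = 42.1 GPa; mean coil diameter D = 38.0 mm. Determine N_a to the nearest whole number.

17

Required rate k = F/δ = 42/5.04 = 8.3333 N/mm
N_a = Gd⁴/(8D³k) = (42.1×10³ × 6.2⁴)/(8 × 38.0³ × 8.3333)
    = 6.22084e+07 / 3.65813e+06 = 17.01 → 17 coils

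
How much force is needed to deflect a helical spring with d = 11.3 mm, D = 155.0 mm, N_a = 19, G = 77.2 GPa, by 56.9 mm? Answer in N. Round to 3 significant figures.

127 N

k = Gd⁴/(8D³N_a) = (77.2×10³)(11.3⁴)/(8·155.0³·19) = 2.2238 N/mm
F = k·δ = 2.2238 × 56.9 = 126.53 N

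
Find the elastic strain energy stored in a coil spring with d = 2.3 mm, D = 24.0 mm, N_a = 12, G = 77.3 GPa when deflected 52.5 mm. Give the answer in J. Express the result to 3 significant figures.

k = Gd⁴/(8D³N_a) = (77.3×10³)(2.3⁴)/(8·24.0³·12) = 1.63 N/mm
U = ½kδ² = 0.5 × 1.63 × 52.5² = 2246.3 N·mm = 2.2463 J

2.25 J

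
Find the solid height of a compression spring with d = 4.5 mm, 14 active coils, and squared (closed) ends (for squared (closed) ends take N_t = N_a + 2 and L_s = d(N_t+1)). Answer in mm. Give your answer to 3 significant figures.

76.5 mm

squared (closed) ends: N_t = N_a + 2 = 14 + 2 = 16
L_s = d·(N_t+1) = 4.5 × 17 = 76.5 mm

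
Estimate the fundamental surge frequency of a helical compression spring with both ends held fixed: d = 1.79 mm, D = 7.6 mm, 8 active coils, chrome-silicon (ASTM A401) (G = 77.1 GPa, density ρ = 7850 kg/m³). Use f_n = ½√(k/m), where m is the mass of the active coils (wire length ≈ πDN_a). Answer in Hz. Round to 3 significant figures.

k = Gd⁴/(8D³N_a) = (77.1×10³)(1.79⁴)/(8·7.6³·8) = 28.174 N/mm = 28174 N/m
Wire length L = πDN_a = π·7.6·8 = 191.01 mm
m = ρ·(πd²/4)·L = 7850 × 2.5165×10⁻⁶ m² × 0.19101 m = 0.0037733 kg
f_n = ½√(k/m) = 0.5·√(28174/0.0037733) = 0.5·√(7.4667e+06) = 1366.3 Hz

1370 Hz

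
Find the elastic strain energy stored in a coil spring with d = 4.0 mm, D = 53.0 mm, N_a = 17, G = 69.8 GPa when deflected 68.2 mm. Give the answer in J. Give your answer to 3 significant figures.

k = Gd⁴/(8D³N_a) = (69.8×10³)(4.0⁴)/(8·53.0³·17) = 0.88253 N/mm
U = ½kδ² = 0.5 × 0.88253 × 68.2² = 2052.4 N·mm = 2.0524 J

2.05 J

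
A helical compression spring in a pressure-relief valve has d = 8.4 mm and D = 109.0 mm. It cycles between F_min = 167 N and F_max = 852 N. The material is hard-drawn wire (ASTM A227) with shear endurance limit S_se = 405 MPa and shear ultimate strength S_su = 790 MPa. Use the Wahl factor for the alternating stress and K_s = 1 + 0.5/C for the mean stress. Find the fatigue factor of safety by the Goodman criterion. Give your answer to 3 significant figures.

C = D/d = 109.0/8.4 = 12.9762; K_W = (4C−1)/(4C−4)+0.615/C = 1.1100; K_s = 1+0.5/C = 1.0385
F_a = (F_max−F_min)/2 = 342.5 N; F_m = (F_max+F_min)/2 = 509.5 N
τ_a = K_W·8F_aD/(πd³) = 1.1100 × 160.39 = 178.04 MPa
τ_m = K_s·8F_mD/(πd³) = 1.0385 × 238.6 = 247.8 MPa
Goodman: 1/n_f = τ_a/S_se + τ_m/S_su = 178.04/405 + 247.8/790 = 0.43961 + 0.31366 = 0.75327
n_f = 1/0.75327 = 1.328

1.33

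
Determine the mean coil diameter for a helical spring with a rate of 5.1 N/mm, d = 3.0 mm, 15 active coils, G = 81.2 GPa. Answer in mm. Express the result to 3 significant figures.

22.1 mm

D = (Gd⁴/(8N_a·k))^(1/3) = (81.2×10³·3.0⁴/(8·15·5.1))^(1/3)
  = (10747.1)^(1/3) = 22.0680 mm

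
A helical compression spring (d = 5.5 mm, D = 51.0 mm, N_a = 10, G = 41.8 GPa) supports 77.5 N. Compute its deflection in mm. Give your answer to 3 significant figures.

k = Gd⁴/(8D³N_a) = (41.8×10³)(5.5⁴)/(8·51.0³·10) = 3.6043 N/mm
δ = F/k = 77.5 / 3.6043 = 21.502 mm

21.5 mm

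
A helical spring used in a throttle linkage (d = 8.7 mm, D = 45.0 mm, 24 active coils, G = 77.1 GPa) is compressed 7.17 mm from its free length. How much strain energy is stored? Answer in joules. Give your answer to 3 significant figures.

0.649 J

k = Gd⁴/(8D³N_a) = (77.1×10³)(8.7⁴)/(8·45.0³·24) = 25.246 N/mm
U = ½kδ² = 0.5 × 25.246 × 7.17² = 648.93 N·mm = 0.64893 J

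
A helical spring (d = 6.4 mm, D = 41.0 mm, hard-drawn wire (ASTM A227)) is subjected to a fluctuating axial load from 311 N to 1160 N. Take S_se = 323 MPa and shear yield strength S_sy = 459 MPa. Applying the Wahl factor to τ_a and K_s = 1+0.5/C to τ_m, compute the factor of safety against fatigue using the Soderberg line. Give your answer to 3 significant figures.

C = D/d = 41.0/6.4 = 6.4062; K_W = (4C−1)/(4C−4)+0.615/C = 1.2347; K_s = 1+0.5/C = 1.0780
F_a = (F_max−F_min)/2 = 424.5 N; F_m = (F_max+F_min)/2 = 735.5 N
τ_a = K_W·8F_aD/(πd³) = 1.2347 × 169.07 = 208.75 MPa
τ_m = K_s·8F_mD/(πd³) = 1.0780 × 292.93 = 315.79 MPa
Soderberg: 1/n_f = τ_a/S_se + τ_m/S_sy = 208.75/323 + 315.79/459 = 0.64629 + 0.68801 = 1.3343
n_f = 1/1.3343 = 0.7495

0.749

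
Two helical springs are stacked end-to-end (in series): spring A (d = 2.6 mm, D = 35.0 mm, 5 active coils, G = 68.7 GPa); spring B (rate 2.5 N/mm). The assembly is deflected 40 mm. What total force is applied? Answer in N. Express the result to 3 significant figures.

42.3 N

k_A = Gd⁴/(8D³N_a) = (68.7×10³)(2.6⁴)/(8·35.0³·5) = 1.8306 N/mm
Series: 1/k_eq = 1/1.8306 + 1/2.5 = 0.94628; k_eq = 1.0568 N/mm
F = k_eq·δ = 1.0568·40 = 42.271 N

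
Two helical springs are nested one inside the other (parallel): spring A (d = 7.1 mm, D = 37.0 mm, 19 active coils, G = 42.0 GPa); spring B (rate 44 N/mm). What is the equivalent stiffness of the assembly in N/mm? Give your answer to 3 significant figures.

k_A = Gd⁴/(8D³N_a) = (42.0×10³)(7.1⁴)/(8·37.0³·19) = 13.862 N/mm
Parallel: k_eq = 13.862 + 44 = 57.862 N/mm

57.9 N/mm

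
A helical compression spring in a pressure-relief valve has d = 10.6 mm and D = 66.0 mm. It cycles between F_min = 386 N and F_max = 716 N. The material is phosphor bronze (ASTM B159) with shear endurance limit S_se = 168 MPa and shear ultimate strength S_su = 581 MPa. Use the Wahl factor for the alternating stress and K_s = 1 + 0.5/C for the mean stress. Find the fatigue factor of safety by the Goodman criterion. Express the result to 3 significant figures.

C = D/d = 66.0/10.6 = 6.2264; K_W = (4C−1)/(4C−4)+0.615/C = 1.2423; K_s = 1+0.5/C = 1.0803
F_a = (F_max−F_min)/2 = 165 N; F_m = (F_max+F_min)/2 = 551 N
τ_a = K_W·8F_aD/(πd³) = 1.2423 × 23.284 = 28.925 MPa
τ_m = K_s·8F_mD/(πd³) = 1.0803 × 77.753 = 83.997 MPa
Goodman: 1/n_f = τ_a/S_se + τ_m/S_su = 28.925/168 + 83.997/581 = 0.17217 + 0.14457 = 0.31674
n_f = 1/0.31674 = 3.157

3.16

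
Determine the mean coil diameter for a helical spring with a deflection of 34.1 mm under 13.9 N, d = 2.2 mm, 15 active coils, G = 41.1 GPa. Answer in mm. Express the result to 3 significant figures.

27.0 mm

Required rate k = F/δ = 13.9/34.1 = 0.40762 N/mm
D = (Gd⁴/(8N_a·k))^(1/3) = (41.1×10³·2.2⁴/(8·15·0.40762))^(1/3)
  = (19683)^(1/3) = 27.0000 mm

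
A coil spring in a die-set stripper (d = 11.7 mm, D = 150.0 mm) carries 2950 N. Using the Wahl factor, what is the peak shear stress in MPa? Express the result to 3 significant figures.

782 MPa

Spring index C = D/d = 150.0/11.7 = 12.8205
K_W = (4C−1)/(4C−4) + 0.615/C = 50.282/47.282 + 0.0480 = 1.1114
τ₀ = 8FD/(πd³) = 8·2950·150.0/(π·11.7³) = 3.54e+06/5031.6 = 703.55 MPa
τ_max = K·τ₀ = 1.1114 × 703.55 = 781.94 MPa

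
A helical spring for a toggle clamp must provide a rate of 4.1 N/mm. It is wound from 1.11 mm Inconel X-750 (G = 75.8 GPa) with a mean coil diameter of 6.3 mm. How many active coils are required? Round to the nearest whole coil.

N_a = Gd⁴/(8D³k) = (75.8×10³ × 1.11⁴)/(8 × 6.3³ × 4.1)
    = 115070 / 8201.54 = 14.03 → 14 coils

14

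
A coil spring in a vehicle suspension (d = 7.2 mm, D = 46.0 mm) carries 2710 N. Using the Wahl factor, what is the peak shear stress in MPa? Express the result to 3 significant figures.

Spring index C = D/d = 46.0/7.2 = 6.3889
K_W = (4C−1)/(4C−4) + 0.615/C = 24.556/21.556 + 0.0963 = 1.2354
τ₀ = 8FD/(πd³) = 8·2710·46.0/(π·7.2³) = 997280/1172.6 = 850.49 MPa
τ_max = K·τ₀ = 1.2354 × 850.49 = 1050.7 MPa

1050 MPa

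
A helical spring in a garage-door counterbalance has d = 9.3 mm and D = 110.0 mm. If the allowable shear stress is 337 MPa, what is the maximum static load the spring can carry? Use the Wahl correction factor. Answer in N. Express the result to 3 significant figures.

C = D/d = 110.0/9.3 = 11.8280
K_W = (4C−1)/(4C−4) + 0.615/C = 46.312/43.312 + 0.0520 = 1.1213
τ_max = K·8FD/(πd³) → F_max = τ_allow·πd³/(8DK)
F_max = 337·π·9.3³/(8·110.0·1.1213) = 8.5159e+05/986.71 = 863.06 N

863 N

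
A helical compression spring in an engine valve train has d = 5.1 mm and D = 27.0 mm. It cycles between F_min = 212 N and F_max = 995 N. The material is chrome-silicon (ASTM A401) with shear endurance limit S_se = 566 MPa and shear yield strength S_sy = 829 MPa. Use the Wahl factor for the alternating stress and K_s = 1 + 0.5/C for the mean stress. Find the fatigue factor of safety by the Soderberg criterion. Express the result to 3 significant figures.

1.14

C = D/d = 27.0/5.1 = 5.2941; K_W = (4C−1)/(4C−4)+0.615/C = 1.2908; K_s = 1+0.5/C = 1.0944
F_a = (F_max−F_min)/2 = 391.5 N; F_m = (F_max+F_min)/2 = 603.5 N
τ_a = K_W·8F_aD/(πd³) = 1.2908 × 202.92 = 261.93 MPa
τ_m = K_s·8F_mD/(πd³) = 1.0944 × 312.8 = 342.35 MPa
Soderberg: 1/n_f = τ_a/S_se + τ_m/S_sy = 261.93/566 + 342.35/829 = 0.46278 + 0.41296 = 0.87574
n_f = 1/0.87574 = 1.142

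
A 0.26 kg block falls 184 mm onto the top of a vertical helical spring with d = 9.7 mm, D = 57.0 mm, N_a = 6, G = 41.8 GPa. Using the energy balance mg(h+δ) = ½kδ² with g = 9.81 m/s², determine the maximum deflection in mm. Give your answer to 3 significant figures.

k = Gd⁴/(8D³N_a) = (41.8×10³)(9.7⁴)/(8·57.0³·6) = 41.629 N/mm
W = mg = 0.26 × 9.81 = 2.5506 N
½kδ² − Wδ − Wh = 0 → δ = (W + √(W² + 2kWh))/k
δ = (2.5506 + √(6.5056 + 39074))/41.629 = (2.5506 + 197.69)/41.629 = 4.8101 mm

4.81 mm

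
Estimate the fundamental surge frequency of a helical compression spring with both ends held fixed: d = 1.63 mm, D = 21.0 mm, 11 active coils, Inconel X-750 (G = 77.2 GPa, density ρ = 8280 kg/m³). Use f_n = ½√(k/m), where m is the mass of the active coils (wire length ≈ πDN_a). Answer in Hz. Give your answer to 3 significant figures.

k = Gd⁴/(8D³N_a) = (77.2×10³)(1.63⁴)/(8·21.0³·11) = 0.66869 N/mm = 668.69 N/m
Wire length L = πDN_a = π·21.0·11 = 725.71 mm
m = ρ·(πd²/4)·L = 8280 × 2.0867×10⁻⁶ m² × 0.72571 m = 0.012539 kg
f_n = ½√(k/m) = 0.5·√(668.69/0.012539) = 0.5·√(53330) = 115.47 Hz

115 Hz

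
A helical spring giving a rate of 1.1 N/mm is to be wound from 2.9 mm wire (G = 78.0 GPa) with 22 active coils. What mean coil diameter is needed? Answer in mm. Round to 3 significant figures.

D = (Gd⁴/(8N_a·k))^(1/3) = (78.0×10³·2.9⁴/(8·22·1.1))^(1/3)
  = (28495.8)^(1/3) = 30.5441 mm

30.5 mm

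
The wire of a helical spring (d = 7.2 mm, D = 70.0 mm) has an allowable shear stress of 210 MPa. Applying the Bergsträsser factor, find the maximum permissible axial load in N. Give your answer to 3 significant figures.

C = D/d = 70.0/7.2 = 9.7222
K_B = (4C+2)/(4C−3) = 40.889/35.889 = 1.1393
τ_max = K·8FD/(πd³) → F_max = τ_allow·πd³/(8DK)
F_max = 210·π·7.2³/(8·70.0·1.1393) = 2.4624e+05/638.02 = 385.95 N

386 N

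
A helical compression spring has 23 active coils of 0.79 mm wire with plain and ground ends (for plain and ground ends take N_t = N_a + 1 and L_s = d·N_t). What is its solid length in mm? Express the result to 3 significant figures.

plain and ground ends: N_t = N_a + 1 = 23 + 1 = 24
L_s = d·N_t = 0.79 × 24 = 18.96 mm

19.0 mm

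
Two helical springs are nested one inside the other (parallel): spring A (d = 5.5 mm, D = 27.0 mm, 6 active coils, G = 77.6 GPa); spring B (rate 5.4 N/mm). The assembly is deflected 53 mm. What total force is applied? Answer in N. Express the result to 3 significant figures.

4270 N

k_A = Gd⁴/(8D³N_a) = (77.6×10³)(5.5⁴)/(8·27.0³·6) = 75.159 N/mm
Parallel: k_eq = 75.159 + 5.4 = 80.559 N/mm
F = k_eq·δ = 80.559·53 = 4269.6 N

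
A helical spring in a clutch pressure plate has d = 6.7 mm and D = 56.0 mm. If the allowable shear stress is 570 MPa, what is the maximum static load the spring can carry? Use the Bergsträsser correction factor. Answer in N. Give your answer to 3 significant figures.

C = D/d = 56.0/6.7 = 8.3582
K_B = (4C+2)/(4C−3) = 35.433/30.433 = 1.1643
τ_max = K·8FD/(πd³) → F_max = τ_allow·πd³/(8DK)
F_max = 570·π·6.7³/(8·56.0·1.1643) = 5.3858e+05/521.6 = 1032.5 N

1030 N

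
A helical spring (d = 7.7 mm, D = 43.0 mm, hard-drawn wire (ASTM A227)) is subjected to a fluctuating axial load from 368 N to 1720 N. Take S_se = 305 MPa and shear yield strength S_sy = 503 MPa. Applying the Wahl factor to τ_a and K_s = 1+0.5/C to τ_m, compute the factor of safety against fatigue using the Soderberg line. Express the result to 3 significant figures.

C = D/d = 43.0/7.7 = 5.5844; K_W = (4C−1)/(4C−4)+0.615/C = 1.2737; K_s = 1+0.5/C = 1.0895
F_a = (F_max−F_min)/2 = 676 N; F_m = (F_max+F_min)/2 = 1044 N
τ_a = K_W·8F_aD/(πd³) = 1.2737 × 162.14 = 206.52 MPa
τ_m = K_s·8F_mD/(πd³) = 1.0895 × 250.4 = 272.82 MPa
Soderberg: 1/n_f = τ_a/S_se + τ_m/S_sy = 206.52/305 + 272.82/503 = 0.67711 + 0.54239 = 1.2195
n_f = 1/1.2195 = 0.82

0.820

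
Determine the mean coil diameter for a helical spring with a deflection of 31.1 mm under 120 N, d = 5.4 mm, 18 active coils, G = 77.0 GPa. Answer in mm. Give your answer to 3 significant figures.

49.0 mm

Required rate k = F/δ = 120/31.1 = 3.8585 N/mm
D = (Gd⁴/(8N_a·k))^(1/3) = (77.0×10³·5.4⁴/(8·18·3.8585))^(1/3)
  = (117837)^(1/3) = 49.0261 mm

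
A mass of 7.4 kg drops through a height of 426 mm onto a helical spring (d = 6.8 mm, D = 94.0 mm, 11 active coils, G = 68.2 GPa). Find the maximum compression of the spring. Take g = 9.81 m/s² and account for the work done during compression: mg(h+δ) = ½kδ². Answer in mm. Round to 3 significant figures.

216 mm

k = Gd⁴/(8D³N_a) = (68.2×10³)(6.8⁴)/(8·94.0³·11) = 1.9951 N/mm
W = mg = 7.4 × 9.81 = 72.594 N
½kδ² − Wδ − Wh = 0 → δ = (W + √(W² + 2kWh))/k
δ = (72.594 + √(5269.9 + 123394))/1.9951 = (72.594 + 358.7)/1.9951 = 216.18 mm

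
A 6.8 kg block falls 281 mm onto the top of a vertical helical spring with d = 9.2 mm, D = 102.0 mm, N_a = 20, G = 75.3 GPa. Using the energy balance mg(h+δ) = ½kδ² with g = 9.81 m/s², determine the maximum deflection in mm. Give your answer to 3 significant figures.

k = Gd⁴/(8D³N_a) = (75.3×10³)(9.2⁴)/(8·102.0³·20) = 3.1771 N/mm
W = mg = 6.8 × 9.81 = 66.708 N
½kδ² − Wδ − Wh = 0 → δ = (W + √(W² + 2kWh))/k
δ = (66.708 + √(4450 + 119108))/3.1771 = (66.708 + 351.51)/3.1771 = 131.64 mm

132 mm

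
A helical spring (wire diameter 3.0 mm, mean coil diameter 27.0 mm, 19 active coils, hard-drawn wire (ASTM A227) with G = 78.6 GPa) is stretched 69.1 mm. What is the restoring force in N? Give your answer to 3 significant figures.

k = Gd⁴/(8D³N_a) = (78.6×10³)(3.0⁴)/(8·27.0³·19) = 2.128 N/mm
F = k·δ = 2.128 × 69.1 = 147.05 N

147 N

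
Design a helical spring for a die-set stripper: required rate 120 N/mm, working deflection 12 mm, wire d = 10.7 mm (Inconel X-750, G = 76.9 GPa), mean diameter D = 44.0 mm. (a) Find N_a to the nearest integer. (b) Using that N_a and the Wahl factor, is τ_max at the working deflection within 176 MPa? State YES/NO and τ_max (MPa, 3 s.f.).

N_a = Gd⁴/(8D³k) = (76.9×10³)(10.7⁴)/(8·44.0³·120) = 12.33 → N_a = 12
Actual rate k = Gd⁴/(8D³·12) = 123.26 N/mm
Working load F = kδ = 123.26·12 = 1479.2 N
C = 44.0/10.7 = 4.1121; K_W = (4C−1)/(4C−4)+0.615/C = 1.3905
τ_max = K_W·8FD/(πd³) = 1.3905·135.29 = 188.12 MPa
τ_max > 176 MPa → exceeds allowable

(a) 12 coils; (b) NO, τ_max = 188 MPa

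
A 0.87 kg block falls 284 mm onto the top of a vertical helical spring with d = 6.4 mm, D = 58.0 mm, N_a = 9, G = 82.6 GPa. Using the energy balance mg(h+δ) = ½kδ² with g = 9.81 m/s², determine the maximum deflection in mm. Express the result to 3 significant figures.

k = Gd⁴/(8D³N_a) = (82.6×10³)(6.4⁴)/(8·58.0³·9) = 9.8647 N/mm
W = mg = 0.87 × 9.81 = 8.5347 N
½kδ² − Wδ − Wh = 0 → δ = (W + √(W² + 2kWh))/k
δ = (8.5347 + √(72.841 + 47821.2))/9.8647 = (8.5347 + 218.85)/9.8647 = 23.05 mm

23.1 mm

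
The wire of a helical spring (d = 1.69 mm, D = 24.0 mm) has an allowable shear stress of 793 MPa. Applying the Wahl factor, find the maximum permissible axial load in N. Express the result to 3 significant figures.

C = D/d = 24.0/1.69 = 14.2012
K_W = (4C−1)/(4C−4) + 0.615/C = 55.805/52.805 + 0.0433 = 1.1001
τ_max = K·8FD/(πd³) → F_max = τ_allow·πd³/(8DK)
F_max = 793·π·1.69³/(8·24.0·1.1001) = 12025/211.22 = 56.93 N

56.9 N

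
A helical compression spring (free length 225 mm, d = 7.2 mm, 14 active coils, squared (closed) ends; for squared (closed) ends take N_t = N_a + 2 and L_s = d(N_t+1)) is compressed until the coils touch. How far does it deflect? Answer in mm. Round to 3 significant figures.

103 mm

N_t = 16; L_s = 7.2·17 = 122.4 mm
δ_solid = L₀ − L_s = 225 − 122.4 = 102.6 mm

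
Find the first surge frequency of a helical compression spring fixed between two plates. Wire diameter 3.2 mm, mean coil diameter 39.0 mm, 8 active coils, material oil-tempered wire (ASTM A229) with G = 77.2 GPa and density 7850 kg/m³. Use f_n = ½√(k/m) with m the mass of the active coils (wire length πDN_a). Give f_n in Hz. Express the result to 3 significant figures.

k = Gd⁴/(8D³N_a) = (77.2×10³)(3.2⁴)/(8·39.0³·8) = 2.1323 N/mm = 2132.3 N/m
Wire length L = πDN_a = π·39.0·8 = 980.18 mm
m = ρ·(πd²/4)·L = 7850 × 8.0425×10⁻⁶ m² × 0.98018 m = 0.061882 kg
f_n = ½√(k/m) = 0.5·√(2132.3/0.061882) = 0.5·√(34457) = 92.813 Hz

92.8 Hz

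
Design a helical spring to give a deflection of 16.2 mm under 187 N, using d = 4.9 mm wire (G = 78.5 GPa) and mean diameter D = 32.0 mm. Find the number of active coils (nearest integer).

Required rate k = F/δ = 187/16.2 = 11.543 N/mm
N_a = Gd⁴/(8D³k) = (78.5×10³ × 4.9⁴)/(8 × 32.0³ × 11.543)
    = 4.52537e+07 / 3.02598e+06 = 14.96 → 15 coils

15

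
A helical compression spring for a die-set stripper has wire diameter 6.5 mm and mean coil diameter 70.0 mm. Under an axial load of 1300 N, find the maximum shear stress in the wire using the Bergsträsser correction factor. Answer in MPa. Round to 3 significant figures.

949 MPa

Spring index C = D/d = 70.0/6.5 = 10.7692
K_B = (4C+2)/(4C−3) = 45.077/40.077 = 1.1248
τ₀ = 8FD/(πd³) = 8·1300·70.0/(π·6.5³) = 728000/862.76 = 843.8 MPa
τ_max = K·τ₀ = 1.1248 × 843.8 = 949.08 MPa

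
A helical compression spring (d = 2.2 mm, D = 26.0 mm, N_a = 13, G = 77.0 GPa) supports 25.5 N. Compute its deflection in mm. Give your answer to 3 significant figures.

25.8 mm

k = Gd⁴/(8D³N_a) = (77.0×10³)(2.2⁴)/(8·26.0³·13) = 0.9868 N/mm
δ = F/k = 25.5 / 0.9868 = 25.841 mm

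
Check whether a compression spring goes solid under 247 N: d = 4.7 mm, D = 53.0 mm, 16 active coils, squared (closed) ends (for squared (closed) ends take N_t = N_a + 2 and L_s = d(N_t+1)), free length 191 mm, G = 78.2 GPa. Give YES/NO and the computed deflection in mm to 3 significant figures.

YES, δ = 123 mm

k = Gd⁴/(8D³N_a) = (78.2×10³)(4.7⁴)/(8·53.0³·16) = 2.0024 N/mm
N_t = 18; L_s = 4.7·19 = 89.3 mm; δ_solid = L₀ − L_s = 191 − 89.3 = 101.7 mm
δ = F/k = 247/2.0024 = 123.35 mm
δ ≥ δ_solid → spring goes solid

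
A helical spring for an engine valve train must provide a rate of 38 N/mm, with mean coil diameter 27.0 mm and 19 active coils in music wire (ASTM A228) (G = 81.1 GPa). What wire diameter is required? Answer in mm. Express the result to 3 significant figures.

d = (8D³N_a·k / G)^(1/4) = (8·27.0³·19·38 / (81.1×10³))^0.25
  = (1401.8)^0.25 = 6.1189 mm

6.12 mm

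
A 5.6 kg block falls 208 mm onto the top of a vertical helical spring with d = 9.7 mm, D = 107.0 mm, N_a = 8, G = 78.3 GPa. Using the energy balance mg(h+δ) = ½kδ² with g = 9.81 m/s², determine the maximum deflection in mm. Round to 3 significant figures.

k = Gd⁴/(8D³N_a) = (78.3×10³)(9.7⁴)/(8·107.0³·8) = 8.8413 N/mm
W = mg = 5.6 × 9.81 = 54.936 N
½kδ² − Wδ − Wh = 0 → δ = (W + √(W² + 2kWh))/k
δ = (54.936 + √(3018 + 202054))/8.8413 = (54.936 + 452.85)/8.8413 = 57.433 mm

57.4 mm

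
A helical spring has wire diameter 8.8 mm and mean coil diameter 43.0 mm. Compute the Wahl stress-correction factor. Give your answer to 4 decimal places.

1.3188

C = D/d = 43.0/8.8 = 4.8864
K_W = (4C−1)/(4C−4) + 0.615/C = 18.545/15.545 + 0.1259 = 1.3188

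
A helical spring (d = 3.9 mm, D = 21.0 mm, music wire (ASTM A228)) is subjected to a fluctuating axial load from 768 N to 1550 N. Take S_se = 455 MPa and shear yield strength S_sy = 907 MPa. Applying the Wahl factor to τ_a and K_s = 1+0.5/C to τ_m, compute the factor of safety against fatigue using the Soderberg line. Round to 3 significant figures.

C = D/d = 21.0/3.9 = 5.3846; K_W = (4C−1)/(4C−4)+0.615/C = 1.2853; K_s = 1+0.5/C = 1.0929
F_a = (F_max−F_min)/2 = 391 N; F_m = (F_max+F_min)/2 = 1159 N
τ_a = K_W·8F_aD/(πd³) = 1.2853 × 352.49 = 453.04 MPa
τ_m = K_s·8F_mD/(πd³) = 1.0929 × 1044.8 = 1141.9 MPa
Soderberg: 1/n_f = τ_a/S_se + τ_m/S_sy = 453.04/455 + 1141.9/907 = 0.99569 + 1.25894 = 2.2546
n_f = 1/2.2546 = 0.4435

0.444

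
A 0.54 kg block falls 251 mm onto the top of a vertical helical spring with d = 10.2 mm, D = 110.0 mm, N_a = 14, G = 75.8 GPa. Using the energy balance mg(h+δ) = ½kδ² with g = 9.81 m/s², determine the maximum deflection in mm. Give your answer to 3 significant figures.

k = Gd⁴/(8D³N_a) = (75.8×10³)(10.2⁴)/(8·110.0³·14) = 5.5039 N/mm
W = mg = 0.54 × 9.81 = 5.2974 N
½kδ² − Wδ − Wh = 0 → δ = (W + √(W² + 2kWh))/k
δ = (5.2974 + √(28.062 + 14636.6))/5.5039 = (5.2974 + 121.1)/5.5039 = 22.964 mm

23.0 mm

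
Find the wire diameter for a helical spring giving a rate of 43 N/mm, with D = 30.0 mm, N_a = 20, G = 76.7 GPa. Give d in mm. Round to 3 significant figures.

7.02 mm

d = (8D³N_a·k / G)^(1/4) = (8·30.0³·20·43 / (76.7×10³))^0.25
  = (2421.9)^0.25 = 7.0152 mm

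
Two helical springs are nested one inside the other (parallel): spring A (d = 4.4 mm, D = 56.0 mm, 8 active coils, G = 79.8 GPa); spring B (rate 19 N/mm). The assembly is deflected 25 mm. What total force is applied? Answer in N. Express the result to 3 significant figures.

542 N

k_A = Gd⁴/(8D³N_a) = (79.8×10³)(4.4⁴)/(8·56.0³·8) = 2.6612 N/mm
Parallel: k_eq = 2.6612 + 19 = 21.661 N/mm
F = k_eq·δ = 21.661·25 = 541.53 N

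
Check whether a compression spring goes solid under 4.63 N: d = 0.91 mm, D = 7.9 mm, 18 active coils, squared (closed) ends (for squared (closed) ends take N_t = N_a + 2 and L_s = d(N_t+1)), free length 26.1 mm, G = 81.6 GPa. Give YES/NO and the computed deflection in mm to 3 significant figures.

k = Gd⁴/(8D³N_a) = (81.6×10³)(0.91⁴)/(8·7.9³·18) = 0.78816 N/mm
N_t = 20; L_s = 0.91·21 = 19.11 mm; δ_solid = L₀ − L_s = 26.1 − 19.11 = 6.99 mm
δ = F/k = 4.63/0.78816 = 5.8745 mm
δ < δ_solid → spring does not go solid

NO, δ = 5.87 mm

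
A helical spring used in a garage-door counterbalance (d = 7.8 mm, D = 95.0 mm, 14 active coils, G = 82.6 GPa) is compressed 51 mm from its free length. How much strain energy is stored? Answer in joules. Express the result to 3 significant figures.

k = Gd⁴/(8D³N_a) = (82.6×10³)(7.8⁴)/(8·95.0³·14) = 3.184 N/mm
U = ½kδ² = 0.5 × 3.184 × 51² = 4140.8 N·mm = 4.1408 J

4.14 J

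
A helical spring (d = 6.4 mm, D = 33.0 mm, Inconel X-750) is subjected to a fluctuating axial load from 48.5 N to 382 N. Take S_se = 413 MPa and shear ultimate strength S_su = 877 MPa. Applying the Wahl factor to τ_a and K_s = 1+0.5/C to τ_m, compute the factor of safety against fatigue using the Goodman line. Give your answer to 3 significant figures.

C = D/d = 33.0/6.4 = 5.1562; K_W = (4C−1)/(4C−4)+0.615/C = 1.2997; K_s = 1+0.5/C = 1.0970
F_a = (F_max−F_min)/2 = 166.75 N; F_m = (F_max+F_min)/2 = 215.25 N
τ_a = K_W·8F_aD/(πd³) = 1.2997 × 53.454 = 69.475 MPa
τ_m = K_s·8F_mD/(πd³) = 1.0970 × 69.001 = 75.692 MPa
Goodman: 1/n_f = τ_a/S_se + τ_m/S_su = 69.475/413 + 75.692/877 = 0.16822 + 0.08631 = 0.25453
n_f = 1/0.25453 = 3.929

3.93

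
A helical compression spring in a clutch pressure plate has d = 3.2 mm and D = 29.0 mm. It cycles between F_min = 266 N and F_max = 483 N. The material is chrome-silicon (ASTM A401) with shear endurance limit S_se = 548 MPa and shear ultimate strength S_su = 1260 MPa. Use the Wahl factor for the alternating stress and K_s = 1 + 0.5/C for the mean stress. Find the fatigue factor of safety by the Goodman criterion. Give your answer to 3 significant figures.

C = D/d = 29.0/3.2 = 9.0625; K_W = (4C−1)/(4C−4)+0.615/C = 1.1609; K_s = 1+0.5/C = 1.0552
F_a = (F_max−F_min)/2 = 108.5 N; F_m = (F_max+F_min)/2 = 374.5 N
τ_a = K_W·8F_aD/(πd³) = 1.1609 × 244.52 = 283.86 MPa
τ_m = K_s·8F_mD/(πd³) = 1.0552 × 844 = 890.56 MPa
Goodman: 1/n_f = τ_a/S_se + τ_m/S_su = 283.86/548 + 890.56/1260 = 0.51800 + 0.70679 = 1.2248
n_f = 1/1.2248 = 0.8165

0.816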